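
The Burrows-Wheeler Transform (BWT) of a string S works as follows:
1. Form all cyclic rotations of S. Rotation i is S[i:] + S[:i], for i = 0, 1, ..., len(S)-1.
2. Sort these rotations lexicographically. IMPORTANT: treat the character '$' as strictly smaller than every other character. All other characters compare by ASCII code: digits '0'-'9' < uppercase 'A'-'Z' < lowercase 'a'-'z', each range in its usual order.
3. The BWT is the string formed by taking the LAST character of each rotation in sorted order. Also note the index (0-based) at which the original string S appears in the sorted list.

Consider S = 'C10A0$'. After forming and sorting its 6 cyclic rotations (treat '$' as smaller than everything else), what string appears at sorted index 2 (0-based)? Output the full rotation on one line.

All 6 rotations (rotation i = S[i:]+S[:i]):
  rot[0] = C10A0$
  rot[1] = 10A0$C
  rot[2] = 0A0$C1
  rot[3] = A0$C10
  rot[4] = 0$C10A
  rot[5] = $C10A0
Sorted (with $ < everything):
  sorted[0] = $C10A0
  sorted[1] = 0$C10A
  sorted[2] = 0A0$C1
  sorted[3] = 10A0$C
  sorted[4] = A0$C10
  sorted[5] = C10A0$
sorted[2] = 0A0$C1

Answer: 0A0$C1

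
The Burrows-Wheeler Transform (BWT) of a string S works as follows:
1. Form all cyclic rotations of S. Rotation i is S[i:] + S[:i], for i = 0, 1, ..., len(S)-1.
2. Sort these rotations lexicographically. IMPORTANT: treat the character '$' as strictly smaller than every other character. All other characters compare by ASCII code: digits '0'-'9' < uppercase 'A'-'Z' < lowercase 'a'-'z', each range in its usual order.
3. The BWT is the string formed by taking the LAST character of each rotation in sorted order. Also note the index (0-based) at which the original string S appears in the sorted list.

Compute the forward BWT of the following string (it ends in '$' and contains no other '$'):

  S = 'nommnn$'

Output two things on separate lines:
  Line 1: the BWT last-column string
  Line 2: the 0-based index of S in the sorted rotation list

Answer: nomnm$n
5

Derivation:
All 7 rotations (rotation i = S[i:]+S[:i]):
  rot[0] = nommnn$
  rot[1] = ommnn$n
  rot[2] = mmnn$no
  rot[3] = mnn$nom
  rot[4] = nn$nomm
  rot[5] = n$nommn
  rot[6] = $nommnn
Sorted (with $ < everything):
  sorted[0] = $nommnn  (last char: 'n')
  sorted[1] = mmnn$no  (last char: 'o')
  sorted[2] = mnn$nom  (last char: 'm')
  sorted[3] = n$nommn  (last char: 'n')
  sorted[4] = nn$nomm  (last char: 'm')
  sorted[5] = nommnn$  (last char: '$')
  sorted[6] = ommnn$n  (last char: 'n')
Last column: nomnm$n
Original string S is at sorted index 5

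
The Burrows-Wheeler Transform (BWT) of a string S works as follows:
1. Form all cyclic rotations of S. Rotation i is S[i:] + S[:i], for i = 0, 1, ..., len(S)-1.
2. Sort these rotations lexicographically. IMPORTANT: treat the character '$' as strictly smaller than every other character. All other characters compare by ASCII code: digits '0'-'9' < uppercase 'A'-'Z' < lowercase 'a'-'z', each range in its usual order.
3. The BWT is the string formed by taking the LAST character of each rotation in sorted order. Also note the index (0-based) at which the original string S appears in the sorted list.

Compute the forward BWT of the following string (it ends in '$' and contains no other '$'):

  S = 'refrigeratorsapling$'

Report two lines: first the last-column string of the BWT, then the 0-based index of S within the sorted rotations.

All 20 rotations (rotation i = S[i:]+S[:i]):
  rot[0] = refrigeratorsapling$
  rot[1] = efrigeratorsapling$r
  rot[2] = frigeratorsapling$re
  rot[3] = rigeratorsapling$ref
  rot[4] = igeratorsapling$refr
  rot[5] = geratorsapling$refri
  rot[6] = eratorsapling$refrig
  rot[7] = ratorsapling$refrige
  rot[8] = atorsapling$refriger
  rot[9] = torsapling$refrigera
  rot[10] = orsapling$refrigerat
  rot[11] = rsapling$refrigerato
  rot[12] = sapling$refrigerator
  rot[13] = apling$refrigerators
  rot[14] = pling$refrigeratorsa
  rot[15] = ling$refrigeratorsap
  rot[16] = ing$refrigeratorsapl
  rot[17] = ng$refrigeratorsapli
  rot[18] = g$refrigeratorsaplin
  rot[19] = $refrigeratorsapling
Sorted (with $ < everything):
  sorted[0] = $refrigeratorsapling  (last char: 'g')
  sorted[1] = apling$refrigerators  (last char: 's')
  sorted[2] = atorsapling$refriger  (last char: 'r')
  sorted[3] = efrigeratorsapling$r  (last char: 'r')
  sorted[4] = eratorsapling$refrig  (last char: 'g')
  sorted[5] = frigeratorsapling$re  (last char: 'e')
  sorted[6] = g$refrigeratorsaplin  (last char: 'n')
  sorted[7] = geratorsapling$refri  (last char: 'i')
  sorted[8] = igeratorsapling$refr  (last char: 'r')
  sorted[9] = ing$refrigeratorsapl  (last char: 'l')
  sorted[10] = ling$refrigeratorsap  (last char: 'p')
  sorted[11] = ng$refrigeratorsapli  (last char: 'i')
  sorted[12] = orsapling$refrigerat  (last char: 't')
  sorted[13] = pling$refrigeratorsa  (last char: 'a')
  sorted[14] = ratorsapling$refrige  (last char: 'e')
  sorted[15] = refrigeratorsapling$  (last char: '$')
  sorted[16] = rigeratorsapling$ref  (last char: 'f')
  sorted[17] = rsapling$refrigerato  (last char: 'o')
  sorted[18] = sapling$refrigerator  (last char: 'r')
  sorted[19] = torsapling$refrigera  (last char: 'a')
Last column: gsrrgenirlpitae$fora
Original string S is at sorted index 15

Answer: gsrrgenirlpitae$fora
15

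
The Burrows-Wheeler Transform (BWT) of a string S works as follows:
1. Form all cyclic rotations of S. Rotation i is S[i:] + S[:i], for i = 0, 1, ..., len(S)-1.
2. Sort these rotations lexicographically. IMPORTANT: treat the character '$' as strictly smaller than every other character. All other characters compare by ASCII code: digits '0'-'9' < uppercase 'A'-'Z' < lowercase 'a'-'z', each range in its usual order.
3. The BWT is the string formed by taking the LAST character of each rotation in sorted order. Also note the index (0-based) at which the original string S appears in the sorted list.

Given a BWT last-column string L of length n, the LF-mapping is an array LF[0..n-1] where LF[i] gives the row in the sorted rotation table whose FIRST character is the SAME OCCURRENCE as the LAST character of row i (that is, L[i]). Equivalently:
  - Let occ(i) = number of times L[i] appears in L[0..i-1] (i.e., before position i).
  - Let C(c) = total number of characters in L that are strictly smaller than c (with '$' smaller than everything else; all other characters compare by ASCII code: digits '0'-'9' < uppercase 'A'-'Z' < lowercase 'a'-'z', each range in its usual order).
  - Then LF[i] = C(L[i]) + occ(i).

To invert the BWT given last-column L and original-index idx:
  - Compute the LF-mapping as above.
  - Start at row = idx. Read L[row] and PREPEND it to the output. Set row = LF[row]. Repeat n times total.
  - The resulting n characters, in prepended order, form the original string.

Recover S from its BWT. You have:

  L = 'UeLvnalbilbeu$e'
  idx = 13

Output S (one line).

LF mapping: 2 6 1 14 12 3 10 4 9 11 5 7 13 0 8
Walk LF starting at row 13, prepending L[row]:
  step 1: row=13, L[13]='$', prepend. Next row=LF[13]=0
  step 2: row=0, L[0]='U', prepend. Next row=LF[0]=2
  step 3: row=2, L[2]='L', prepend. Next row=LF[2]=1
  step 4: row=1, L[1]='e', prepend. Next row=LF[1]=6
  step 5: row=6, L[6]='l', prepend. Next row=LF[6]=10
  step 6: row=10, L[10]='b', prepend. Next row=LF[10]=5
  step 7: row=5, L[5]='a', prepend. Next row=LF[5]=3
  step 8: row=3, L[3]='v', prepend. Next row=LF[3]=14
  step 9: row=14, L[14]='e', prepend. Next row=LF[14]=8
  step 10: row=8, L[8]='i', prepend. Next row=LF[8]=9
  step 11: row=9, L[9]='l', prepend. Next row=LF[9]=11
  step 12: row=11, L[11]='e', prepend. Next row=LF[11]=7
  step 13: row=7, L[7]='b', prepend. Next row=LF[7]=4
  step 14: row=4, L[4]='n', prepend. Next row=LF[4]=12
  step 15: row=12, L[12]='u', prepend. Next row=LF[12]=13
Reversed output: unbelievableLU$

Answer: unbelievableLU$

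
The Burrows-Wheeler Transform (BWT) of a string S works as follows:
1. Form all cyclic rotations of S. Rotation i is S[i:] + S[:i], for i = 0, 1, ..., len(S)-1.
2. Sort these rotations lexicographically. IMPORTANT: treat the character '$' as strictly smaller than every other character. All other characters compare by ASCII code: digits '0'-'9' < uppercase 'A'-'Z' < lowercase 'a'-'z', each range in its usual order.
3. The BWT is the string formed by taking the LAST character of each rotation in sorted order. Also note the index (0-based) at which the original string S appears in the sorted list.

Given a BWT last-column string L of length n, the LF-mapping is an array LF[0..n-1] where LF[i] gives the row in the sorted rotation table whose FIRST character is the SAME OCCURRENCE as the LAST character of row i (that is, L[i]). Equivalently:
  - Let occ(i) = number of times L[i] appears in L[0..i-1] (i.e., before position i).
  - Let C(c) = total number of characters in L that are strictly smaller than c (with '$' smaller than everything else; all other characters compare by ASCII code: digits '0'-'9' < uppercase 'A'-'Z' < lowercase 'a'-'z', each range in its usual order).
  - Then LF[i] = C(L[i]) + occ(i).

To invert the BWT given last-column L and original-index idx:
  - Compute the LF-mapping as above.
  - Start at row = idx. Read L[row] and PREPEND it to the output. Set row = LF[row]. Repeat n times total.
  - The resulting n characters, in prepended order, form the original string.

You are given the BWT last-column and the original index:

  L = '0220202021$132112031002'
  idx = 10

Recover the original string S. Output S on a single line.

Answer: 1200021112003122023220$

Derivation:
LF mapping: 1 13 14 2 15 3 16 4 17 8 0 9 21 18 10 11 19 5 22 12 6 7 20
Walk LF starting at row 10, prepending L[row]:
  step 1: row=10, L[10]='$', prepend. Next row=LF[10]=0
  step 2: row=0, L[0]='0', prepend. Next row=LF[0]=1
  step 3: row=1, L[1]='2', prepend. Next row=LF[1]=13
  step 4: row=13, L[13]='2', prepend. Next row=LF[13]=18
  step 5: row=18, L[18]='3', prepend. Next row=LF[18]=22
  step 6: row=22, L[22]='2', prepend. Next row=LF[22]=20
  step 7: row=20, L[20]='0', prepend. Next row=LF[20]=6
  step 8: row=6, L[6]='2', prepend. Next row=LF[6]=16
  step 9: row=16, L[16]='2', prepend. Next row=LF[16]=19
  step 10: row=19, L[19]='1', prepend. Next row=LF[19]=12
  step 11: row=12, L[12]='3', prepend. Next row=LF[12]=21
  step 12: row=21, L[21]='0', prepend. Next row=LF[21]=7
  step 13: row=7, L[7]='0', prepend. Next row=LF[7]=4
  step 14: row=4, L[4]='2', prepend. Next row=LF[4]=15
  step 15: row=15, L[15]='1', prepend. Next row=LF[15]=11
  step 16: row=11, L[11]='1', prepend. Next row=LF[11]=9
  step 17: row=9, L[9]='1', prepend. Next row=LF[9]=8
  step 18: row=8, L[8]='2', prepend. Next row=LF[8]=17
  step 19: row=17, L[17]='0', prepend. Next row=LF[17]=5
  step 20: row=5, L[5]='0', prepend. Next row=LF[5]=3
  step 21: row=3, L[3]='0', prepend. Next row=LF[3]=2
  step 22: row=2, L[2]='2', prepend. Next row=LF[2]=14
  step 23: row=14, L[14]='1', prepend. Next row=LF[14]=10
Reversed output: 1200021112003122023220$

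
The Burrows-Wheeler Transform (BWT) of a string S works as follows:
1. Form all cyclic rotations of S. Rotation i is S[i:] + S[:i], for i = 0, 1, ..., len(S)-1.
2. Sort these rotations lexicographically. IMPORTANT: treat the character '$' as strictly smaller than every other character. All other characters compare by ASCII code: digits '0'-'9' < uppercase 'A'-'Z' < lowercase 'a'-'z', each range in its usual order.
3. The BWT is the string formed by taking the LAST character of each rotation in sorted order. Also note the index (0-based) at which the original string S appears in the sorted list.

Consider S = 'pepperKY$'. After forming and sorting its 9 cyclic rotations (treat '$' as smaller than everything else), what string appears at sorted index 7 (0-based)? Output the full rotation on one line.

Answer: pperKY$pe

Derivation:
All 9 rotations (rotation i = S[i:]+S[:i]):
  rot[0] = pepperKY$
  rot[1] = epperKY$p
  rot[2] = pperKY$pe
  rot[3] = perKY$pep
  rot[4] = erKY$pepp
  rot[5] = rKY$peppe
  rot[6] = KY$pepper
  rot[7] = Y$pepperK
  rot[8] = $pepperKY
Sorted (with $ < everything):
  sorted[0] = $pepperKY
  sorted[1] = KY$pepper
  sorted[2] = Y$pepperK
  sorted[3] = epperKY$p
  sorted[4] = erKY$pepp
  sorted[5] = pepperKY$
  sorted[6] = perKY$pep
  sorted[7] = pperKY$pe
  sorted[8] = rKY$peppe
sorted[7] = pperKY$pe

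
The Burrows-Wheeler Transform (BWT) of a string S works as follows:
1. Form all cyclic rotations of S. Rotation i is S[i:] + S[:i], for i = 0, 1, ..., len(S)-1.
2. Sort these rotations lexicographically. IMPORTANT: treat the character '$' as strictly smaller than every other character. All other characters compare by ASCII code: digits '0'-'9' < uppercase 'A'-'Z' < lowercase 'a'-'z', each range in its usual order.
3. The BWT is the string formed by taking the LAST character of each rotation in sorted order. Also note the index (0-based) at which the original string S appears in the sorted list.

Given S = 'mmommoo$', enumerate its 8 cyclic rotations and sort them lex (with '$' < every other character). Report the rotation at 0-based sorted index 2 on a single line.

All 8 rotations (rotation i = S[i:]+S[:i]):
  rot[0] = mmommoo$
  rot[1] = mommoo$m
  rot[2] = ommoo$mm
  rot[3] = mmoo$mmo
  rot[4] = moo$mmom
  rot[5] = oo$mmomm
  rot[6] = o$mmommo
  rot[7] = $mmommoo
Sorted (with $ < everything):
  sorted[0] = $mmommoo
  sorted[1] = mmommoo$
  sorted[2] = mmoo$mmo
  sorted[3] = mommoo$m
  sorted[4] = moo$mmom
  sorted[5] = o$mmommo
  sorted[6] = ommoo$mm
  sorted[7] = oo$mmomm
sorted[2] = mmoo$mmo

Answer: mmoo$mmo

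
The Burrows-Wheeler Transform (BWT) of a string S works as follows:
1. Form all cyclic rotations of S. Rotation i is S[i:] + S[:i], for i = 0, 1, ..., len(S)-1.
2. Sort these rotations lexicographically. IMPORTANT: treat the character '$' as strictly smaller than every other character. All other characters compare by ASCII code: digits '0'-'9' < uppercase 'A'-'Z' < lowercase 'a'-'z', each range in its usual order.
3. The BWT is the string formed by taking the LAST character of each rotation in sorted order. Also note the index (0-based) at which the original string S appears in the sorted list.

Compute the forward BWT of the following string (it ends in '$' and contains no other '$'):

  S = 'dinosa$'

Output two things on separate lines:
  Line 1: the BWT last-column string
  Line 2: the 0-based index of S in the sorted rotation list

All 7 rotations (rotation i = S[i:]+S[:i]):
  rot[0] = dinosa$
  rot[1] = inosa$d
  rot[2] = nosa$di
  rot[3] = osa$din
  rot[4] = sa$dino
  rot[5] = a$dinos
  rot[6] = $dinosa
Sorted (with $ < everything):
  sorted[0] = $dinosa  (last char: 'a')
  sorted[1] = a$dinos  (last char: 's')
  sorted[2] = dinosa$  (last char: '$')
  sorted[3] = inosa$d  (last char: 'd')
  sorted[4] = nosa$di  (last char: 'i')
  sorted[5] = osa$din  (last char: 'n')
  sorted[6] = sa$dino  (last char: 'o')
Last column: as$dino
Original string S is at sorted index 2

Answer: as$dino
2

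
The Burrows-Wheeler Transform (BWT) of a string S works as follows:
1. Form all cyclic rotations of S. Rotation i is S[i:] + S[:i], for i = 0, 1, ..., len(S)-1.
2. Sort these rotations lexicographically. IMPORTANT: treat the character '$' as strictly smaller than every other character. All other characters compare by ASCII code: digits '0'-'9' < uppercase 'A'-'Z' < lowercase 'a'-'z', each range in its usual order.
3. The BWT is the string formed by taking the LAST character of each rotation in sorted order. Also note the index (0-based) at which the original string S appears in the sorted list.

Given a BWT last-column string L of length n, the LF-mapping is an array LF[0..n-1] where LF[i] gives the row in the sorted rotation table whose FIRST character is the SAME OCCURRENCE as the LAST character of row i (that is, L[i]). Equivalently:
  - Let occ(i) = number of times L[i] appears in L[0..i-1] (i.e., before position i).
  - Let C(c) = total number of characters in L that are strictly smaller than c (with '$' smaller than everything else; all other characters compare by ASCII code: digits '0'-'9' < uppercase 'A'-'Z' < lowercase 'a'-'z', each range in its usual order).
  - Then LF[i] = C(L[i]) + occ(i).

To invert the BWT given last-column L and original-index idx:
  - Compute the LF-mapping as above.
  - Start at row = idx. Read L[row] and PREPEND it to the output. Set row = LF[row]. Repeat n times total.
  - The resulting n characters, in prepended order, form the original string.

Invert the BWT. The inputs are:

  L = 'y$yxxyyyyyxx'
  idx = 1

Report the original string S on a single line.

Answer: xxyyyxxyyyy$

Derivation:
LF mapping: 5 0 6 1 2 7 8 9 10 11 3 4
Walk LF starting at row 1, prepending L[row]:
  step 1: row=1, L[1]='$', prepend. Next row=LF[1]=0
  step 2: row=0, L[0]='y', prepend. Next row=LF[0]=5
  step 3: row=5, L[5]='y', prepend. Next row=LF[5]=7
  step 4: row=7, L[7]='y', prepend. Next row=LF[7]=9
  step 5: row=9, L[9]='y', prepend. Next row=LF[9]=11
  step 6: row=11, L[11]='x', prepend. Next row=LF[11]=4
  step 7: row=4, L[4]='x', prepend. Next row=LF[4]=2
  step 8: row=2, L[2]='y', prepend. Next row=LF[2]=6
  step 9: row=6, L[6]='y', prepend. Next row=LF[6]=8
  step 10: row=8, L[8]='y', prepend. Next row=LF[8]=10
  step 11: row=10, L[10]='x', prepend. Next row=LF[10]=3
  step 12: row=3, L[3]='x', prepend. Next row=LF[3]=1
Reversed output: xxyyyxxyyyy$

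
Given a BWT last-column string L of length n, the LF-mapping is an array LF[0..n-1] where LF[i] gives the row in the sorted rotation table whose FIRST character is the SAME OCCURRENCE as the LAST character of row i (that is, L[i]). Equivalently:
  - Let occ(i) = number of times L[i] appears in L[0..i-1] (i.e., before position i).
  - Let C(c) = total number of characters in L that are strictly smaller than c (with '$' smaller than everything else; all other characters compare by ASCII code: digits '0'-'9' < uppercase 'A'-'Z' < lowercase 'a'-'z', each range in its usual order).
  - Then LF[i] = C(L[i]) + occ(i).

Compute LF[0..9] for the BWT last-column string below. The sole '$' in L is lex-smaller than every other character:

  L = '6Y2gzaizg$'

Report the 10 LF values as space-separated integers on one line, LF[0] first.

Answer: 2 3 1 5 8 4 7 9 6 0

Derivation:
Char counts: '$':1, '2':1, '6':1, 'Y':1, 'a':1, 'g':2, 'i':1, 'z':2
C (first-col start): C('$')=0, C('2')=1, C('6')=2, C('Y')=3, C('a')=4, C('g')=5, C('i')=7, C('z')=8
L[0]='6': occ=0, LF[0]=C('6')+0=2+0=2
L[1]='Y': occ=0, LF[1]=C('Y')+0=3+0=3
L[2]='2': occ=0, LF[2]=C('2')+0=1+0=1
L[3]='g': occ=0, LF[3]=C('g')+0=5+0=5
L[4]='z': occ=0, LF[4]=C('z')+0=8+0=8
L[5]='a': occ=0, LF[5]=C('a')+0=4+0=4
L[6]='i': occ=0, LF[6]=C('i')+0=7+0=7
L[7]='z': occ=1, LF[7]=C('z')+1=8+1=9
L[8]='g': occ=1, LF[8]=C('g')+1=5+1=6
L[9]='$': occ=0, LF[9]=C('$')+0=0+0=0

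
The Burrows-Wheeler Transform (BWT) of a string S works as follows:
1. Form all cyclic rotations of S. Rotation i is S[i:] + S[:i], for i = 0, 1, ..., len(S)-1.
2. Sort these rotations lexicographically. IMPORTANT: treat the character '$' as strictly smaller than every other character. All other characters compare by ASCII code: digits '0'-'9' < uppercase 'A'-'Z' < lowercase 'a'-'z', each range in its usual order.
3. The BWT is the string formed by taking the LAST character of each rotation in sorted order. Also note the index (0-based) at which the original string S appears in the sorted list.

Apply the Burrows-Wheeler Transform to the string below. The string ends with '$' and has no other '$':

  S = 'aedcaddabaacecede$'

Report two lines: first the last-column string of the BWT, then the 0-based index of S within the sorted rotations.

Answer: ebdac$adaedeaedcac
5

Derivation:
All 18 rotations (rotation i = S[i:]+S[:i]):
  rot[0] = aedcaddabaacecede$
  rot[1] = edcaddabaacecede$a
  rot[2] = dcaddabaacecede$ae
  rot[3] = caddabaacecede$aed
  rot[4] = addabaacecede$aedc
  rot[5] = ddabaacecede$aedca
  rot[6] = dabaacecede$aedcad
  rot[7] = abaacecede$aedcadd
  rot[8] = baacecede$aedcadda
  rot[9] = aacecede$aedcaddab
  rot[10] = acecede$aedcaddaba
  rot[11] = cecede$aedcaddabaa
  rot[12] = ecede$aedcaddabaac
  rot[13] = cede$aedcaddabaace
  rot[14] = ede$aedcaddabaacec
  rot[15] = de$aedcaddabaacece
  rot[16] = e$aedcaddabaaceced
  rot[17] = $aedcaddabaacecede
Sorted (with $ < everything):
  sorted[0] = $aedcaddabaacecede  (last char: 'e')
  sorted[1] = aacecede$aedcaddab  (last char: 'b')
  sorted[2] = abaacecede$aedcadd  (last char: 'd')
  sorted[3] = acecede$aedcaddaba  (last char: 'a')
  sorted[4] = addabaacecede$aedc  (last char: 'c')
  sorted[5] = aedcaddabaacecede$  (last char: '$')
  sorted[6] = baacecede$aedcadda  (last char: 'a')
  sorted[7] = caddabaacecede$aed  (last char: 'd')
  sorted[8] = cecede$aedcaddabaa  (last char: 'a')
  sorted[9] = cede$aedcaddabaace  (last char: 'e')
  sorted[10] = dabaacecede$aedcad  (last char: 'd')
  sorted[11] = dcaddabaacecede$ae  (last char: 'e')
  sorted[12] = ddabaacecede$aedca  (last char: 'a')
  sorted[13] = de$aedcaddabaacece  (last char: 'e')
  sorted[14] = e$aedcaddabaaceced  (last char: 'd')
  sorted[15] = ecede$aedcaddabaac  (last char: 'c')
  sorted[16] = edcaddabaacecede$a  (last char: 'a')
  sorted[17] = ede$aedcaddabaacec  (last char: 'c')
Last column: ebdac$adaedeaedcac
Original string S is at sorted index 5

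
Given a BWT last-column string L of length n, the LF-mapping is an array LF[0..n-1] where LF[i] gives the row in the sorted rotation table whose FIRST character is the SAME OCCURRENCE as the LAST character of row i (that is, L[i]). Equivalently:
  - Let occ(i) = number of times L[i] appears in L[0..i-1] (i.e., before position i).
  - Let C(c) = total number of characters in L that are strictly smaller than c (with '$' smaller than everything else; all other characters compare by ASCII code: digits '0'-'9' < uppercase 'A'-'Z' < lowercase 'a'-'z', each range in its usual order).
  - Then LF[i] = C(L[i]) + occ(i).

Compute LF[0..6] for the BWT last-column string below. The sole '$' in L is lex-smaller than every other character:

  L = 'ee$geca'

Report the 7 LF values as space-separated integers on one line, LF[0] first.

Char counts: '$':1, 'a':1, 'c':1, 'e':3, 'g':1
C (first-col start): C('$')=0, C('a')=1, C('c')=2, C('e')=3, C('g')=6
L[0]='e': occ=0, LF[0]=C('e')+0=3+0=3
L[1]='e': occ=1, LF[1]=C('e')+1=3+1=4
L[2]='$': occ=0, LF[2]=C('$')+0=0+0=0
L[3]='g': occ=0, LF[3]=C('g')+0=6+0=6
L[4]='e': occ=2, LF[4]=C('e')+2=3+2=5
L[5]='c': occ=0, LF[5]=C('c')+0=2+0=2
L[6]='a': occ=0, LF[6]=C('a')+0=1+0=1

Answer: 3 4 0 6 5 2 1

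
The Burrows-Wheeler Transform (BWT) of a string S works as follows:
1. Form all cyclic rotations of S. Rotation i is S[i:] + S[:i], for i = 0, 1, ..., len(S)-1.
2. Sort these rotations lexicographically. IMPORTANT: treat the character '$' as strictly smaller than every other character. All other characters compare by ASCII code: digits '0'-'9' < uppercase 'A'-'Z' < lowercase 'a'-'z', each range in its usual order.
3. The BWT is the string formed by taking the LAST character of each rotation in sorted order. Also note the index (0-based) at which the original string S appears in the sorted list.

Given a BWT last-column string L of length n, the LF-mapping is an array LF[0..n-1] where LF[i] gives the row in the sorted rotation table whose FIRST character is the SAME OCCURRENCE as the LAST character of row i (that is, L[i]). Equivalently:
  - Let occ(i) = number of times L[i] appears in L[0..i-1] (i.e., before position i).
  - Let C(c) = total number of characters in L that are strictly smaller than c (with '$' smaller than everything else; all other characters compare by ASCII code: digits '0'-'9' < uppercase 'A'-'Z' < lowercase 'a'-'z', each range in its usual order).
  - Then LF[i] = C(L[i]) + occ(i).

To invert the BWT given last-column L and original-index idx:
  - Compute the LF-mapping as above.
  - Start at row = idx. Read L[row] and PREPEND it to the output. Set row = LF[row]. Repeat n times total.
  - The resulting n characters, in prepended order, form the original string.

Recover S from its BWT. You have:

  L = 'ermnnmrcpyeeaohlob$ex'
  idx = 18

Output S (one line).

Answer: remembrancexylophone$

Derivation:
LF mapping: 4 17 10 12 13 11 18 3 16 20 5 6 1 14 8 9 15 2 0 7 19
Walk LF starting at row 18, prepending L[row]:
  step 1: row=18, L[18]='$', prepend. Next row=LF[18]=0
  step 2: row=0, L[0]='e', prepend. Next row=LF[0]=4
  step 3: row=4, L[4]='n', prepend. Next row=LF[4]=13
  step 4: row=13, L[13]='o', prepend. Next row=LF[13]=14
  step 5: row=14, L[14]='h', prepend. Next row=LF[14]=8
  step 6: row=8, L[8]='p', prepend. Next row=LF[8]=16
  step 7: row=16, L[16]='o', prepend. Next row=LF[16]=15
  step 8: row=15, L[15]='l', prepend. Next row=LF[15]=9
  step 9: row=9, L[9]='y', prepend. Next row=LF[9]=20
  step 10: row=20, L[20]='x', prepend. Next row=LF[20]=19
  step 11: row=19, L[19]='e', prepend. Next row=LF[19]=7
  step 12: row=7, L[7]='c', prepend. Next row=LF[7]=3
  step 13: row=3, L[3]='n', prepend. Next row=LF[3]=12
  step 14: row=12, L[12]='a', prepend. Next row=LF[12]=1
  step 15: row=1, L[1]='r', prepend. Next row=LF[1]=17
  step 16: row=17, L[17]='b', prepend. Next row=LF[17]=2
  step 17: row=2, L[2]='m', prepend. Next row=LF[2]=10
  step 18: row=10, L[10]='e', prepend. Next row=LF[10]=5
  step 19: row=5, L[5]='m', prepend. Next row=LF[5]=11
  step 20: row=11, L[11]='e', prepend. Next row=LF[11]=6
  step 21: row=6, L[6]='r', prepend. Next row=LF[6]=18
Reversed output: remembrancexylophone$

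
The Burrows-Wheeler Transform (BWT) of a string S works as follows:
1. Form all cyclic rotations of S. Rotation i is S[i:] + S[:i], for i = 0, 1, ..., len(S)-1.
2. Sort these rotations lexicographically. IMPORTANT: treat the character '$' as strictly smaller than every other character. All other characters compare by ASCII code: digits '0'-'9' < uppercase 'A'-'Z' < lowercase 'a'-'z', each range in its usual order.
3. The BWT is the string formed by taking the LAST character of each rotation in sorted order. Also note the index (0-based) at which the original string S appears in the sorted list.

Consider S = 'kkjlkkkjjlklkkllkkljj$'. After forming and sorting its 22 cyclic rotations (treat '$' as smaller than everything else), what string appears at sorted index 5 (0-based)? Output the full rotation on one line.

All 22 rotations (rotation i = S[i:]+S[:i]):
  rot[0] = kkjlkkkjjlklkkllkkljj$
  rot[1] = kjlkkkjjlklkkllkkljj$k
  rot[2] = jlkkkjjlklkkllkkljj$kk
  rot[3] = lkkkjjlklkkllkkljj$kkj
  rot[4] = kkkjjlklkkllkkljj$kkjl
  rot[5] = kkjjlklkkllkkljj$kkjlk
  rot[6] = kjjlklkkllkkljj$kkjlkk
  rot[7] = jjlklkkllkkljj$kkjlkkk
  rot[8] = jlklkkllkkljj$kkjlkkkj
  rot[9] = lklkkllkkljj$kkjlkkkjj
  rot[10] = klkkllkkljj$kkjlkkkjjl
  rot[11] = lkkllkkljj$kkjlkkkjjlk
  rot[12] = kkllkkljj$kkjlkkkjjlkl
  rot[13] = kllkkljj$kkjlkkkjjlklk
  rot[14] = llkkljj$kkjlkkkjjlklkk
  rot[15] = lkkljj$kkjlkkkjjlklkkl
  rot[16] = kkljj$kkjlkkkjjlklkkll
  rot[17] = kljj$kkjlkkkjjlklkkllk
  rot[18] = ljj$kkjlkkkjjlklkkllkk
  rot[19] = jj$kkjlkkkjjlklkkllkkl
  rot[20] = j$kkjlkkkjjlklkkllkklj
  rot[21] = $kkjlkkkjjlklkkllkkljj
Sorted (with $ < everything):
  sorted[0] = $kkjlkkkjjlklkkllkkljj
  sorted[1] = j$kkjlkkkjjlklkkllkklj
  sorted[2] = jj$kkjlkkkjjlklkkllkkl
  sorted[3] = jjlklkkllkkljj$kkjlkkk
  sorted[4] = jlkkkjjlklkkllkkljj$kk
  sorted[5] = jlklkkllkkljj$kkjlkkkj
  sorted[6] = kjjlklkkllkkljj$kkjlkk
  sorted[7] = kjlkkkjjlklkkllkkljj$k
  sorted[8] = kkjjlklkkllkkljj$kkjlk
  sorted[9] = kkjlkkkjjlklkkllkkljj$
  sorted[10] = kkkjjlklkkllkkljj$kkjl
  sorted[11] = kkljj$kkjlkkkjjlklkkll
  sorted[12] = kkllkkljj$kkjlkkkjjlkl
  sorted[13] = kljj$kkjlkkkjjlklkkllk
  sorted[14] = klkkllkkljj$kkjlkkkjjl
  sorted[15] = kllkkljj$kkjlkkkjjlklk
  sorted[16] = ljj$kkjlkkkjjlklkkllkk
  sorted[17] = lkkkjjlklkkllkkljj$kkj
  sorted[18] = lkkljj$kkjlkkkjjlklkkl
  sorted[19] = lkkllkkljj$kkjlkkkjjlk
  sorted[20] = lklkkllkkljj$kkjlkkkjj
  sorted[21] = llkkljj$kkjlkkkjjlklkk
sorted[5] = jlklkkllkkljj$kkjlkkkj

Answer: jlklkkllkkljj$kkjlkkkj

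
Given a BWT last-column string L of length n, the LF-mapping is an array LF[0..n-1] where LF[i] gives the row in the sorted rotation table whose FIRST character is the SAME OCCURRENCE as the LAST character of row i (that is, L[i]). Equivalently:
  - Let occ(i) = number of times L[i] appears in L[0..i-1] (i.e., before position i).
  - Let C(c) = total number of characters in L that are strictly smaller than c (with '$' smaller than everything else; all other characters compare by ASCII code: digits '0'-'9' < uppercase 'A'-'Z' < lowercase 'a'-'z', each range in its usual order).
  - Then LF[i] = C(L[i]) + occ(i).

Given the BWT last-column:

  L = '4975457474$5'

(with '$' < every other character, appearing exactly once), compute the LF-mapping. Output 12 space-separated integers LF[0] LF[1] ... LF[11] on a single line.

Answer: 1 11 8 5 2 6 9 3 10 4 0 7

Derivation:
Char counts: '$':1, '4':4, '5':3, '7':3, '9':1
C (first-col start): C('$')=0, C('4')=1, C('5')=5, C('7')=8, C('9')=11
L[0]='4': occ=0, LF[0]=C('4')+0=1+0=1
L[1]='9': occ=0, LF[1]=C('9')+0=11+0=11
L[2]='7': occ=0, LF[2]=C('7')+0=8+0=8
L[3]='5': occ=0, LF[3]=C('5')+0=5+0=5
L[4]='4': occ=1, LF[4]=C('4')+1=1+1=2
L[5]='5': occ=1, LF[5]=C('5')+1=5+1=6
L[6]='7': occ=1, LF[6]=C('7')+1=8+1=9
L[7]='4': occ=2, LF[7]=C('4')+2=1+2=3
L[8]='7': occ=2, LF[8]=C('7')+2=8+2=10
L[9]='4': occ=3, LF[9]=C('4')+3=1+3=4
L[10]='$': occ=0, LF[10]=C('$')+0=0+0=0
L[11]='5': occ=2, LF[11]=C('5')+2=5+2=7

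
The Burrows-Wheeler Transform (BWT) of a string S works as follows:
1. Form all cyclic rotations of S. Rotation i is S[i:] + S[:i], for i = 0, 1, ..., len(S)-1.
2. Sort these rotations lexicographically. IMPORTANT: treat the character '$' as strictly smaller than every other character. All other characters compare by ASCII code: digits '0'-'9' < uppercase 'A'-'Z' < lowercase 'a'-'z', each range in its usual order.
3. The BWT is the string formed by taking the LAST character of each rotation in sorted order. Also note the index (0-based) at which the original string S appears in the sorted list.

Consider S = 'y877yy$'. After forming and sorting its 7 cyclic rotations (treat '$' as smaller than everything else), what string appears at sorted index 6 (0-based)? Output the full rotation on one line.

All 7 rotations (rotation i = S[i:]+S[:i]):
  rot[0] = y877yy$
  rot[1] = 877yy$y
  rot[2] = 77yy$y8
  rot[3] = 7yy$y87
  rot[4] = yy$y877
  rot[5] = y$y877y
  rot[6] = $y877yy
Sorted (with $ < everything):
  sorted[0] = $y877yy
  sorted[1] = 77yy$y8
  sorted[2] = 7yy$y87
  sorted[3] = 877yy$y
  sorted[4] = y$y877y
  sorted[5] = y877yy$
  sorted[6] = yy$y877
sorted[6] = yy$y877

Answer: yy$y877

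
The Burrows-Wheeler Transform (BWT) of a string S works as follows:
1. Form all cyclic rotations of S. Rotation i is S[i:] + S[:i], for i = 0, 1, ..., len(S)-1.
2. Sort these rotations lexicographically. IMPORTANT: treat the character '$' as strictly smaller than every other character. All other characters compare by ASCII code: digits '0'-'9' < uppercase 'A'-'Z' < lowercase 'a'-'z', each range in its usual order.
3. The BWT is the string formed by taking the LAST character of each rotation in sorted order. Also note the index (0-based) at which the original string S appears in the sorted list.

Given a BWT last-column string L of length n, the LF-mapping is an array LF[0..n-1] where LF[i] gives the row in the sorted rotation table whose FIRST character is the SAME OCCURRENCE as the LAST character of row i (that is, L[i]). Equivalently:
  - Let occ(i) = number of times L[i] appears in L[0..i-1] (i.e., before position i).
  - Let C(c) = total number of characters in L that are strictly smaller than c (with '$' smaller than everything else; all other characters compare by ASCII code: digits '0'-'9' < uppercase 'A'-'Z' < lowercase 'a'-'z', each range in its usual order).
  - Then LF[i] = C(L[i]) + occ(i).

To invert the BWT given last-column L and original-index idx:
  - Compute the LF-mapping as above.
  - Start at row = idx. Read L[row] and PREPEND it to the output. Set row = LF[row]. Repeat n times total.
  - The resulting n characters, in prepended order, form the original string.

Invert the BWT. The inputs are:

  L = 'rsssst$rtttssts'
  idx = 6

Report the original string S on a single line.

Answer: ssrstststttssr$

Derivation:
LF mapping: 1 3 4 5 6 10 0 2 11 12 13 7 8 14 9
Walk LF starting at row 6, prepending L[row]:
  step 1: row=6, L[6]='$', prepend. Next row=LF[6]=0
  step 2: row=0, L[0]='r', prepend. Next row=LF[0]=1
  step 3: row=1, L[1]='s', prepend. Next row=LF[1]=3
  step 4: row=3, L[3]='s', prepend. Next row=LF[3]=5
  step 5: row=5, L[5]='t', prepend. Next row=LF[5]=10
  step 6: row=10, L[10]='t', prepend. Next row=LF[10]=13
  step 7: row=13, L[13]='t', prepend. Next row=LF[13]=14
  step 8: row=14, L[14]='s', prepend. Next row=LF[14]=9
  step 9: row=9, L[9]='t', prepend. Next row=LF[9]=12
  step 10: row=12, L[12]='s', prepend. Next row=LF[12]=8
  step 11: row=8, L[8]='t', prepend. Next row=LF[8]=11
  step 12: row=11, L[11]='s', prepend. Next row=LF[11]=7
  step 13: row=7, L[7]='r', prepend. Next row=LF[7]=2
  step 14: row=2, L[2]='s', prepend. Next row=LF[2]=4
  step 15: row=4, L[4]='s', prepend. Next row=LF[4]=6
Reversed output: ssrstststttssr$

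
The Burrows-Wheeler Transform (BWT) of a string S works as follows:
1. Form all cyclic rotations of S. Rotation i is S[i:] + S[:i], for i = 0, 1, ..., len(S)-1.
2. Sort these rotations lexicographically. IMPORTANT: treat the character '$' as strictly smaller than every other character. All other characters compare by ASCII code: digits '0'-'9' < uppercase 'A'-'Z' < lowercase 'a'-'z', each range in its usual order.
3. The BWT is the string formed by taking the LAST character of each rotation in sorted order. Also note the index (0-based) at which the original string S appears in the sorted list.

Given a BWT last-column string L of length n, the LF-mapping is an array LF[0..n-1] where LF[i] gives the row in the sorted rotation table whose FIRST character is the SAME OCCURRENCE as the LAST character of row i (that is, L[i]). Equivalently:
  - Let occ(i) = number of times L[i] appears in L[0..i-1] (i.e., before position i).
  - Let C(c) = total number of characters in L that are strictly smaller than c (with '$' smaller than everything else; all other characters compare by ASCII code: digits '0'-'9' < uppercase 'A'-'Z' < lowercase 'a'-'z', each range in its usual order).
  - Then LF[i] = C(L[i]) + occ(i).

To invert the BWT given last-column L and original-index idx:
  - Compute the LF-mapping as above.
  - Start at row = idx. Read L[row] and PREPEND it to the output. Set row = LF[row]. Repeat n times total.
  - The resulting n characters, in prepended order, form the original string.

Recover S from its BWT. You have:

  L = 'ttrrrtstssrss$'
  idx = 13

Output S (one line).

Answer: tsstssstrrrrt$

Derivation:
LF mapping: 10 11 1 2 3 12 5 13 6 7 4 8 9 0
Walk LF starting at row 13, prepending L[row]:
  step 1: row=13, L[13]='$', prepend. Next row=LF[13]=0
  step 2: row=0, L[0]='t', prepend. Next row=LF[0]=10
  step 3: row=10, L[10]='r', prepend. Next row=LF[10]=4
  step 4: row=4, L[4]='r', prepend. Next row=LF[4]=3
  step 5: row=3, L[3]='r', prepend. Next row=LF[3]=2
  step 6: row=2, L[2]='r', prepend. Next row=LF[2]=1
  step 7: row=1, L[1]='t', prepend. Next row=LF[1]=11
  step 8: row=11, L[11]='s', prepend. Next row=LF[11]=8
  step 9: row=8, L[8]='s', prepend. Next row=LF[8]=6
  step 10: row=6, L[6]='s', prepend. Next row=LF[6]=5
  step 11: row=5, L[5]='t', prepend. Next row=LF[5]=12
  step 12: row=12, L[12]='s', prepend. Next row=LF[12]=9
  step 13: row=9, L[9]='s', prepend. Next row=LF[9]=7
  step 14: row=7, L[7]='t', prepend. Next row=LF[7]=13
Reversed output: tsstssstrrrrt$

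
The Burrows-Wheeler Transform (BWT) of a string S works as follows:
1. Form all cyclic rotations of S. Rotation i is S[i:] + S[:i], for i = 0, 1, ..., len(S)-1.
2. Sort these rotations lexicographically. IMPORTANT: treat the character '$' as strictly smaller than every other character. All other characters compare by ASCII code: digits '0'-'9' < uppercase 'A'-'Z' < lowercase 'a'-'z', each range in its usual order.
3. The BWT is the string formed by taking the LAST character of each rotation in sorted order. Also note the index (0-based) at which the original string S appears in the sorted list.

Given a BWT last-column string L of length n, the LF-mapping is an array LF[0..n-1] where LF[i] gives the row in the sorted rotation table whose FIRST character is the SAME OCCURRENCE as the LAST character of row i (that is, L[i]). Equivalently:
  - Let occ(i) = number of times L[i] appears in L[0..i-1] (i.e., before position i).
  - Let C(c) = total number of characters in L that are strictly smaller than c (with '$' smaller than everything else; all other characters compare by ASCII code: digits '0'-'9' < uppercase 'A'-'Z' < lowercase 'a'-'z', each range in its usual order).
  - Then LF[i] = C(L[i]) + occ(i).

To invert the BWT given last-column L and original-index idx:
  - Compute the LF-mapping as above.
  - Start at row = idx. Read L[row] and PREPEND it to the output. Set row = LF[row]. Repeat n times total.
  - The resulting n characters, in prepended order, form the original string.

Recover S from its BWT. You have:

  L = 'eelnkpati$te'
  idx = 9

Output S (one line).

LF mapping: 2 3 7 8 6 9 1 10 5 0 11 4
Walk LF starting at row 9, prepending L[row]:
  step 1: row=9, L[9]='$', prepend. Next row=LF[9]=0
  step 2: row=0, L[0]='e', prepend. Next row=LF[0]=2
  step 3: row=2, L[2]='l', prepend. Next row=LF[2]=7
  step 4: row=7, L[7]='t', prepend. Next row=LF[7]=10
  step 5: row=10, L[10]='t', prepend. Next row=LF[10]=11
  step 6: row=11, L[11]='e', prepend. Next row=LF[11]=4
  step 7: row=4, L[4]='k', prepend. Next row=LF[4]=6
  step 8: row=6, L[6]='a', prepend. Next row=LF[6]=1
  step 9: row=1, L[1]='e', prepend. Next row=LF[1]=3
  step 10: row=3, L[3]='n', prepend. Next row=LF[3]=8
  step 11: row=8, L[8]='i', prepend. Next row=LF[8]=5
  step 12: row=5, L[5]='p', prepend. Next row=LF[5]=9
Reversed output: pineakettle$

Answer: pineakettle$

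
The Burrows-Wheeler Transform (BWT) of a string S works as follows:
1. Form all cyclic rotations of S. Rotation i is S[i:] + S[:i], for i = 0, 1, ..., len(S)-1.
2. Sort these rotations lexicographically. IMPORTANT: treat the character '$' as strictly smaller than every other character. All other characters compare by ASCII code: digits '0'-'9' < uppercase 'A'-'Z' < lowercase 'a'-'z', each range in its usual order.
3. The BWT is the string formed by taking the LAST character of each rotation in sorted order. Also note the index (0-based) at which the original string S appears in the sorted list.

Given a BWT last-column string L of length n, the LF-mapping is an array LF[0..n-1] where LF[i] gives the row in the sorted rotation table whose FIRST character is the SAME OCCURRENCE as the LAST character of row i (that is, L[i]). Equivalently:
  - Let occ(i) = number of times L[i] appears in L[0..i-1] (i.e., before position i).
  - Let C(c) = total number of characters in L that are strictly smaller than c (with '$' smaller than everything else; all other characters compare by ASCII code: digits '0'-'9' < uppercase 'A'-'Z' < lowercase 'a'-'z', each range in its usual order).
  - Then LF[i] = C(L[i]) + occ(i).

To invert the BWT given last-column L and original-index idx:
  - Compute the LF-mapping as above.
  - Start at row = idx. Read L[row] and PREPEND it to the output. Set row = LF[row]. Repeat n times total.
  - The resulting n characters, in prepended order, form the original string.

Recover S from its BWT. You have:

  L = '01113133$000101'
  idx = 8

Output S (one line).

LF mapping: 1 6 7 8 12 9 13 14 0 2 3 4 10 5 11
Walk LF starting at row 8, prepending L[row]:
  step 1: row=8, L[8]='$', prepend. Next row=LF[8]=0
  step 2: row=0, L[0]='0', prepend. Next row=LF[0]=1
  step 3: row=1, L[1]='1', prepend. Next row=LF[1]=6
  step 4: row=6, L[6]='3', prepend. Next row=LF[6]=13
  step 5: row=13, L[13]='0', prepend. Next row=LF[13]=5
  step 6: row=5, L[5]='1', prepend. Next row=LF[5]=9
  step 7: row=9, L[9]='0', prepend. Next row=LF[9]=2
  step 8: row=2, L[2]='1', prepend. Next row=LF[2]=7
  step 9: row=7, L[7]='3', prepend. Next row=LF[7]=14
  step 10: row=14, L[14]='1', prepend. Next row=LF[14]=11
  step 11: row=11, L[11]='0', prepend. Next row=LF[11]=4
  step 12: row=4, L[4]='3', prepend. Next row=LF[4]=12
  step 13: row=12, L[12]='1', prepend. Next row=LF[12]=10
  step 14: row=10, L[10]='0', prepend. Next row=LF[10]=3
  step 15: row=3, L[3]='1', prepend. Next row=LF[3]=8
Reversed output: 10130131010310$

Answer: 10130131010310$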